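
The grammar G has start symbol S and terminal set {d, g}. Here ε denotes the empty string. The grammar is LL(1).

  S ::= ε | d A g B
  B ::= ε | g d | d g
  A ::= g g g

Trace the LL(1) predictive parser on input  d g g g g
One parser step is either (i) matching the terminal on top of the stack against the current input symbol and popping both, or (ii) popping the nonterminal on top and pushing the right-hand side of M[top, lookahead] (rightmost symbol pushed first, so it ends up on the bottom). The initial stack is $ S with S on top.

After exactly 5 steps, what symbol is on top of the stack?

g

step 1: stack=$ S  input=d g g g g $  — expand S ::= d A g B
step 2: stack=$ B g A d  input=d g g g g $  — match d
step 3: stack=$ B g A  input=g g g g $  — expand A ::= g g g
step 4: stack=$ B g g g g  input=g g g g $  — match g
step 5: stack=$ B g g g  input=g g g $  — match g
Stack after step 5: $ B g g (top = g).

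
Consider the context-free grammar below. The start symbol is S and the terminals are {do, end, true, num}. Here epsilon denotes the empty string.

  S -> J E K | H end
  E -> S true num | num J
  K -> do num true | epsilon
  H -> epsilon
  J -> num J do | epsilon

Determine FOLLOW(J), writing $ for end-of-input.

{$, do, end, num, true}

FIRST(K) = {epsilon, do}
FIRST(H) = {epsilon}
FIRST(J) = {epsilon, num}
FIRST(S) = {end, num}  (via J E K, H end)
FIRST(E) = {end, num}  (via S true num)
FOLLOW(S) includes $ since S is the start symbol.
FOLLOW(S): in E->S true num, S is followed by true num with FIRST {true}. Thus FOLLOW(S) = {$, true}.
FOLLOW(E): in S->J E K, E is followed by K with FIRST {epsilon, do}; in S->J E K, the suffix after E is nullable, so FOLLOW(E) ⊇ FOLLOW(S) = {$, true}. Thus FOLLOW(E) = {$, do, true}.
FOLLOW(K): in S->J E K, the suffix after K is empty, so FOLLOW(K) ⊇ FOLLOW(S) = {$, true}. Thus FOLLOW(K) = {$, true}.
FOLLOW(H): in S->H end, H is followed by end with FIRST {end}. Thus FOLLOW(H) = {end}.
FOLLOW(J): in S->J E K, J is followed by E K with FIRST {end, num}; in E->num J, the suffix after J is empty, so FOLLOW(J) ⊇ FOLLOW(E) = {$, do, true}; in J->num J do, J is followed by do with FIRST {do}. Thus FOLLOW(J) = {$, do, end, num, true}.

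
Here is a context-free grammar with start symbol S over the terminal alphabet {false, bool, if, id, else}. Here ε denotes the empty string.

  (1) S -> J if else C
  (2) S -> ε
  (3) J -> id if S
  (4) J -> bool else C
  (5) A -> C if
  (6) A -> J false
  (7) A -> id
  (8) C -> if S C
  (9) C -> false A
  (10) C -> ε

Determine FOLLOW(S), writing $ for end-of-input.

{$, false, if}

FIRST(J) = {bool, id}
FIRST(C) = {ε, false, if}
FIRST(S) = {ε, bool, id}  (via J if else C)
FIRST(A) = {bool, false, id, if}  (via C if, J false)
FOLLOW(S) includes $ since S is the start symbol.
FOLLOW(J): in S->J if else C, J is followed by if else C with FIRST {if}; in A->J false, J is followed by false with FIRST {false}. Thus FOLLOW(J) = {false, if}.
FOLLOW(S): in J->id if S, the suffix after S is empty, so FOLLOW(S) ⊇ FOLLOW(J) = {false, if}; in C->if S C, S is followed by C with FIRST {ε, false, if}; in C->if S C, the suffix after S is nullable, so FOLLOW(S) ⊇ FOLLOW(C) = {$, false, if}. Thus FOLLOW(S) = {$, false, if}.
FOLLOW(C): in S->J if else C, the suffix after C is empty, so FOLLOW(C) ⊇ FOLLOW(S) = {$, false, if}; in J->bool else C, the suffix after C is empty, so FOLLOW(C) ⊇ FOLLOW(J) = {false, if}; in A->C if, C is followed by if with FIRST {if}; in C->if S C, the suffix after C is empty (adds nothing new). Thus FOLLOW(C) = {$, false, if}.
FOLLOW(A): in C->false A, the suffix after A is empty, so FOLLOW(A) ⊇ FOLLOW(C) = {$, false, if}. Thus FOLLOW(A) = {$, false, if}.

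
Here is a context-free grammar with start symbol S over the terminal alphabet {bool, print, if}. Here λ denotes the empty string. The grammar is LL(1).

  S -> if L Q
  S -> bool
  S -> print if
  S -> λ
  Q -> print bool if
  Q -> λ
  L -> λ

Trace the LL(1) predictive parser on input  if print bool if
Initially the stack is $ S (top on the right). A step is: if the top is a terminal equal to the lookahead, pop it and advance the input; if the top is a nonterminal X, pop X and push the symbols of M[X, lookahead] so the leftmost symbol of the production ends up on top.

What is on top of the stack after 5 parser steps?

     Stack            Input               Action
  1  $ S              if print bool if $  expand S -> if L Q
  2  $ Q L if         if print bool if $  match if
  3  $ Q L            print bool if $     expand L -> λ
  4  $ Q              print bool if $     expand Q -> print bool if
  5  $ if bool print  print bool if $     match print
Stack after step 5: $ if bool (top = bool).

bool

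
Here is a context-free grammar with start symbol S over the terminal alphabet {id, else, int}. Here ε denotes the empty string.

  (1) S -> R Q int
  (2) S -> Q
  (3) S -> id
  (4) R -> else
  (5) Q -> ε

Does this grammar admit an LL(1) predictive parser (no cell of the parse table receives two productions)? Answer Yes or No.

FIRST(S) = {ε, else, id}
FIRST(R) = {else}
FIRST(Q) = {ε}
FOLLOW(S) = {$}
FOLLOW(R) = {int}
FOLLOW(Q) = {$, int}
Each cell of M receives at most one production.

Yes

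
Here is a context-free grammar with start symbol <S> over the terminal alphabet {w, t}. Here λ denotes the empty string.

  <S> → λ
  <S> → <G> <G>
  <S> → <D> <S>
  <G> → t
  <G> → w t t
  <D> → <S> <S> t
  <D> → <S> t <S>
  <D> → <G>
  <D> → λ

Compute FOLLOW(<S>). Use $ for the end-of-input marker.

FIRST(<G>) = {t, w}
FIRST(<S>) = {λ, t, w}  (via <G> <G>, <D> <S>)
FIRST(<D>) = {λ, t, w}  (via <S> <S> t, <S> t <S>, <G>)
FOLLOW(<S>) includes $ since <S> is the start symbol.
FOLLOW(<S>): in <S>→<D> <S>, the suffix after <S> is empty (adds nothing new); in <D>→<S> <S> t (occurrence 1), <S> is followed by <S> t with FIRST {t, w}; in <D>→<S> <S> t (occurrence 2), <S> is followed by t with FIRST {t}; in <D>→<S> t <S> (occurrence 1), <S> is followed by t <S> with FIRST {t}; in <D>→<S> t <S> (occurrence 2), the suffix after <S> is empty, so FOLLOW(<S>) ⊇ FOLLOW(<D>) = {$, t, w}. Thus FOLLOW(<S>) = {$, t, w}.
FOLLOW(<D>): in <S>→<D> <S>, <D> is followed by <S> with FIRST {λ, t, w}; in <S>→<D> <S>, the suffix after <D> is nullable, so FOLLOW(<D>) ⊇ FOLLOW(<S>) = {$, t, w}. Thus FOLLOW(<D>) = {$, t, w}.
FOLLOW(<G>): in <S>→<G> <G> (occurrence 1), <G> is followed by <G> with FIRST {t, w}; in <S>→<G> <G> (occurrence 2), the suffix after <G> is empty, so FOLLOW(<G>) ⊇ FOLLOW(<S>) = {$, t, w}; in <D>→<G>, the suffix after <G> is empty, so FOLLOW(<G>) ⊇ FOLLOW(<D>) = {$, t, w}. Thus FOLLOW(<G>) = {$, t, w}.

{$, t, w}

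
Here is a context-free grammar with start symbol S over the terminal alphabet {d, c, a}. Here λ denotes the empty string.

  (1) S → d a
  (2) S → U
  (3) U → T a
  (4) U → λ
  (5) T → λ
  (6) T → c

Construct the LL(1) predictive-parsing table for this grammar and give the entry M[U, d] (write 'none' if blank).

FIRST(T) = {λ, c}
FIRST(U) = {λ, a, c}  (via T a)
FIRST(S) = {λ, a, c, d}  (via U)
FOLLOW(S) includes $ since S is the start symbol.
FOLLOW(S): S appears on no right-hand side. Thus FOLLOW(S) = {$}.
FOLLOW(U): in S→U, the suffix after U is empty, so FOLLOW(U) ⊇ FOLLOW(S) = {$}. Thus FOLLOW(U) = {$}.
For U → T a: FIRST(T a) = {a, c}, so it goes in M[U, t] for t ∈ {a, c}.
For U → λ: FIRST(λ) = {λ}, so it goes in M[U, t] for t ∈ {}; since λ ∈ FIRST, also for every t ∈ FOLLOW(U) = {$}.
None of these place a production in M[U, d].

none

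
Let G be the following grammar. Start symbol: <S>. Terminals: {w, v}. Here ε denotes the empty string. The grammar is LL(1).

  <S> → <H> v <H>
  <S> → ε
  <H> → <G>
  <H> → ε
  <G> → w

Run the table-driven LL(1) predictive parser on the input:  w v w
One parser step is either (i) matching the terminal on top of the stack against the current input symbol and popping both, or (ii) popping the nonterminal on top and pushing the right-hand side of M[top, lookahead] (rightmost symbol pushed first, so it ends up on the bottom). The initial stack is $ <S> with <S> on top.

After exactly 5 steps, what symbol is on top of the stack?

<H>

step 1: stack=$ <S>  input=w v w $  — expand <S> → <H> v <H>
step 2: stack=$ <H> v <H>  input=w v w $  — expand <H> → <G>
step 3: stack=$ <H> v <G>  input=w v w $  — expand <G> → w
step 4: stack=$ <H> v w  input=w v w $  — match w
step 5: stack=$ <H> v  input=v w $  — match v
Stack after step 5: $ <H> (top = <H>).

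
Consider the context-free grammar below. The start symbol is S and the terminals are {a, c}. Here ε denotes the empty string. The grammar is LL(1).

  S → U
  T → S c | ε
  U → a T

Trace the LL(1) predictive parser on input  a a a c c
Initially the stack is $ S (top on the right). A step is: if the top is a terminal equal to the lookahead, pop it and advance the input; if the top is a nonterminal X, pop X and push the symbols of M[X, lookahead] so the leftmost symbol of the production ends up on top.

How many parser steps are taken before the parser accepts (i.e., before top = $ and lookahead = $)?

      Stack      Input        Action
   1  $ S        a a a c c $  expand S → U
   2  $ U        a a a c c $  expand U → a T
   3  $ T a      a a a c c $  match a
   4  $ T        a a c c $    expand T → S c
   5  $ c S      a a c c $    expand S → U
   6  $ c U      a a c c $    expand U → a T
   7  $ c T a    a a c c $    match a
   8  $ c T      a c c $      expand T → S c
   9  $ c c S    a c c $      expand S → U
  10  $ c c U    a c c $      expand U → a T
  11  $ c c T a  a c c $      match a
  12  $ c c T    c c $        expand T → ε
  13  $ c c      c c $        match c
  14  $ c        c $          match c
Accept reached after 14 steps.

14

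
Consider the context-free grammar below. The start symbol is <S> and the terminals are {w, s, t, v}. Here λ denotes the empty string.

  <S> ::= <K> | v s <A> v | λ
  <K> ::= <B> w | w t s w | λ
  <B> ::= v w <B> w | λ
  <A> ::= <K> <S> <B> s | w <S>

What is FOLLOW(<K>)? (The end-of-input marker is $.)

{$, s, v, w}

FIRST(<B>) = {λ, v}
FIRST(<K>) = {λ, v, w}  (via <B> w)
FIRST(<S>) = {λ, v, w}  (via <K>)
FIRST(<A>) = {s, v, w}  (via <K> <S> <B> s)
FOLLOW(<S>) includes $ since <S> is the start symbol.
FOLLOW(<B>): in <K>::=<B> w, <B> is followed by w with FIRST {w}; in <B>::=v w <B> w, <B> is followed by w with FIRST {w}; in <A>::=<K> <S> <B> s, <B> is followed by s with FIRST {s}. Thus FOLLOW(<B>) = {s, w}.
FOLLOW(<A>): in <S>::=v s <A> v, <A> is followed by v with FIRST {v}. Thus FOLLOW(<A>) = {v}.
FOLLOW(<S>): in <A>::=<K> <S> <B> s, <S> is followed by <B> s with FIRST {s, v}; in <A>::=w <S>, the suffix after <S> is empty, so FOLLOW(<S>) ⊇ FOLLOW(<A>) = {v}. Thus FOLLOW(<S>) = {$, s, v}.
FOLLOW(<K>): in <S>::=<K>, the suffix after <K> is empty, so FOLLOW(<K>) ⊇ FOLLOW(<S>) = {$, s, v}; in <A>::=<K> <S> <B> s, <K> is followed by <S> <B> s with FIRST {s, v, w}. Thus FOLLOW(<K>) = {$, s, v, w}.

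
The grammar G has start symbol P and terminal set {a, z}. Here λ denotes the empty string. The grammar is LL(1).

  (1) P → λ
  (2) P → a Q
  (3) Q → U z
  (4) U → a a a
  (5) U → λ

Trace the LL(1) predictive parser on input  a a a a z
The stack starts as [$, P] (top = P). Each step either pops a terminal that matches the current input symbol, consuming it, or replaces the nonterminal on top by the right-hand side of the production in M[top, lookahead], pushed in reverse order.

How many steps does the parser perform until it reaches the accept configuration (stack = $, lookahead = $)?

8

     Stack      Input        Action
  1  $ P        a a a a z $  expand P → a Q
  2  $ Q a      a a a a z $  match a
  3  $ Q        a a a z $    expand Q → U z
  4  $ z U      a a a z $    expand U → a a a
  5  $ z a a a  a a a z $    match a
  6  $ z a a    a a z $      match a
  7  $ z a      a z $        match a
  8  $ z        z $          match z
Accept reached after 8 steps.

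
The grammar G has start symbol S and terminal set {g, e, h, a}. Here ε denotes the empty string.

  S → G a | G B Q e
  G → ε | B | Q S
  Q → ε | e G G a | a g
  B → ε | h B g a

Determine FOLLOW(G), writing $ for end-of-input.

FIRST(Q): from Q→ε we get {ε}; from Q→e G G a we get {e}; from Q→a g we get {a}. So FIRST(Q) = {ε, a, e}.
FIRST(B): from B→ε we get {ε}; from B→h B g a we get {h}. So FIRST(B) = {ε, h}.
FIRST(S): from S→G a we get {a, e, h}; from S→G B Q e we get {a, e, h}. So FIRST(S) = {a, e, h}.
FIRST(G): from G→ε we get {ε}; from G→B we get {ε, h}; from G→Q S we get {a, e, h}. So FIRST(G) = {ε, a, e, h}.
FOLLOW(S) includes $ since S is the start symbol.
FOLLOW(G): in S→G a, G is followed by a with FIRST {a}; in S→G B Q e, G is followed by B Q e with FIRST {a, e, h}; in Q→e G G a (occurrence 1), G is followed by G a with FIRST {a, e, h}; in Q→e G G a (occurrence 2), G is followed by a with FIRST {a}. Thus FOLLOW(G) = {a, e, h}.
FOLLOW(S): in G→Q S, the suffix after S is empty, so FOLLOW(S) ⊇ FOLLOW(G) = {a, e, h}. Thus FOLLOW(S) = {$, a, e, h}.
FOLLOW(Q): in S→G B Q e, Q is followed by e with FIRST {e}; in G→Q S, Q is followed by S with FIRST {a, e, h}. Thus FOLLOW(Q) = {a, e, h}.
FOLLOW(B): in S→G B Q e, B is followed by Q e with FIRST {a, e}; in G→B, the suffix after B is empty, so FOLLOW(B) ⊇ FOLLOW(G) = {a, e, h}; in B→h B g a, B is followed by g a with FIRST {g}. Thus FOLLOW(B) = {a, e, g, h}.

{a, e, h}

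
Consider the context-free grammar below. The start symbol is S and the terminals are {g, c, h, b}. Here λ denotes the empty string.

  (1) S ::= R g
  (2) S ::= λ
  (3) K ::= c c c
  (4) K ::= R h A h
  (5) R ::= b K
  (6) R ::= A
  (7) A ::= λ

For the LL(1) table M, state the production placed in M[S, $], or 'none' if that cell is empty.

FIRST(A) = {λ}
FIRST(R) = {λ, b}  (via A)
FIRST(S) = {λ, b, g}  (via R g)
FIRST(K) = {b, c, h}  (via R h A h)
FOLLOW(S) includes $ since S is the start symbol.
FOLLOW(S): S appears on no right-hand side. Thus FOLLOW(S) = {$}.
For S ::= R g: FIRST(R g) = {b, g}, so it goes in M[S, t] for t ∈ {b, g}.
For S ::= λ: FIRST(λ) = {λ}, so it goes in M[S, t] for t ∈ {}; since λ ∈ FIRST, also for every t ∈ FOLLOW(S) = {$}.

S ::= λ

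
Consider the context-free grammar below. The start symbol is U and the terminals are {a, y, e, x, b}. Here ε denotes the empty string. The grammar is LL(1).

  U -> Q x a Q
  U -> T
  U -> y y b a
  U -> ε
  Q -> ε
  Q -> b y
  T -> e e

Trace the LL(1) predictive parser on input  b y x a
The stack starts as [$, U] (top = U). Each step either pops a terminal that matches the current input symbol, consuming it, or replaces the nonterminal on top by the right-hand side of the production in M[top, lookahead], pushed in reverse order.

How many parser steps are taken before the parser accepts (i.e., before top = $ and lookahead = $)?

7

     Stack        Input      Action
  1  $ U          b y x a $  expand U -> Q x a Q
  2  $ Q a x Q    b y x a $  expand Q -> b y
  3  $ Q a x y b  b y x a $  match b
  4  $ Q a x y    y x a $    match y
  5  $ Q a x      x a $      match x
  6  $ Q a        a $        match a
  7  $ Q          $          expand Q -> ε
Accept reached after 7 steps.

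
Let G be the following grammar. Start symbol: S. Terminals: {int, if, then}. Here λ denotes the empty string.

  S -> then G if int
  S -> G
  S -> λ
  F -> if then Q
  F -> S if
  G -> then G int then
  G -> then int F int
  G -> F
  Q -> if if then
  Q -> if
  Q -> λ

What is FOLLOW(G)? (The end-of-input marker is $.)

{$, if, int}

FIRST(Q) = {λ, if}
FIRST(S) = {λ, if, then}  (via G)
FIRST(F) = {if, then}  (via S if)
FIRST(G) = {if, then}  (via F)
FOLLOW(S) includes $ since S is the start symbol.
FOLLOW(S): in F->S if, S is followed by if with FIRST {if}. Thus FOLLOW(S) = {$, if}.
FOLLOW(G): in S->then G if int, G is followed by if int with FIRST {if}; in S->G, the suffix after G is empty, so FOLLOW(G) ⊇ FOLLOW(S) = {$, if}; in G->then G int then, G is followed by int then with FIRST {int}. Thus FOLLOW(G) = {$, if, int}.
FOLLOW(F): in G->then int F int, F is followed by int with FIRST {int}; in G->F, the suffix after F is empty, so FOLLOW(F) ⊇ FOLLOW(G) = {$, if, int}. Thus FOLLOW(F) = {$, if, int}.
FOLLOW(Q): in F->if then Q, the suffix after Q is empty, so FOLLOW(Q) ⊇ FOLLOW(F) = {$, if, int}. Thus FOLLOW(Q) = {$, if, int}.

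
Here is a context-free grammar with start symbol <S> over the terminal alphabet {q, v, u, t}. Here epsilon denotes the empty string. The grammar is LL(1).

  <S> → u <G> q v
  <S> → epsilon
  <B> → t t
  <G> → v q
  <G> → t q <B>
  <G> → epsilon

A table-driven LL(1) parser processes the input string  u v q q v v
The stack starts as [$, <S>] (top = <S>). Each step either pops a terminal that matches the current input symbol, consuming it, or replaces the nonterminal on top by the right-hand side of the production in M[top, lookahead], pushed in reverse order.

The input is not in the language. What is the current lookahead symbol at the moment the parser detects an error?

v

step 1: stack=$ <S>  input=u v q q v v $  — expand <S> → u <G> q v
step 2: stack=$ v q <G> u  input=u v q q v v $  — match u
step 3: stack=$ v q <G>  input=v q q v v $  — expand <G> → v q
step 4: stack=$ v q q v  input=v q q v v $  — match v
step 5: stack=$ v q q  input=q q v v $  — match q
step 6: stack=$ v q  input=q v v $  — match q
step 7: stack=$ v  input=v v $  — match v
step 8: stack=$  input=v $  — error: stack empty but input remains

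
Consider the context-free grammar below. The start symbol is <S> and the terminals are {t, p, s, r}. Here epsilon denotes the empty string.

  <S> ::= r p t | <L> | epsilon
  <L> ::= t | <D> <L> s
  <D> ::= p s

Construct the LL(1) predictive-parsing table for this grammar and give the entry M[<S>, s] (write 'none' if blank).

none

FIRST(<D>): from <D>::=p s we get {p}. So FIRST(<D>) = {p}.
FIRST(<L>): from <L>::=t we get {t}; from <L>::=<D> <L> s we get {p}. So FIRST(<L>) = {p, t}.
FIRST(<S>): from <S>::=r p t we get {r}; from <S>::=<L> we get {p, t}; from <S>::=epsilon we get {epsilon}. So FIRST(<S>) = {epsilon, p, r, t}.
FOLLOW(<S>) includes $ since <S> is the start symbol.
FOLLOW(<S>): <S> appears on no right-hand side. Thus FOLLOW(<S>) = {$}.
For <S> ::= r p t: FIRST(r p t) = {r}, so it goes in M[<S>, t] for t ∈ {r}.
For <S> ::= <L>: FIRST(<L>) = {p, t}, so it goes in M[<S>, t] for t ∈ {p, t}.
For <S> ::= epsilon: FIRST(epsilon) = {epsilon}, so it goes in M[<S>, t] for t ∈ {}; since epsilon ∈ FIRST, also for every t ∈ FOLLOW(<S>) = {$}.
None of these place a production in M[<S>, s].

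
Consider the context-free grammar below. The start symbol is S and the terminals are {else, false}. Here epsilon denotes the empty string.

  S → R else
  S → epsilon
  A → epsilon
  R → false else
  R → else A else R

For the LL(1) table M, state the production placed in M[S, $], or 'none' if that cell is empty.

S → epsilon

FIRST(A) = {epsilon}
FIRST(R) = {else, false}
FIRST(S) = {epsilon, else, false}  (via R else)
FOLLOW(S) includes $ since S is the start symbol.
FOLLOW(S): S appears on no right-hand side. Thus FOLLOW(S) = {$}.
For S → R else: FIRST(R else) = {else, false}, so it goes in M[S, t] for t ∈ {else, false}.
For S → epsilon: FIRST(epsilon) = {epsilon}, so it goes in M[S, t] for t ∈ {}; since epsilon ∈ FIRST, also for every t ∈ FOLLOW(S) = {$}.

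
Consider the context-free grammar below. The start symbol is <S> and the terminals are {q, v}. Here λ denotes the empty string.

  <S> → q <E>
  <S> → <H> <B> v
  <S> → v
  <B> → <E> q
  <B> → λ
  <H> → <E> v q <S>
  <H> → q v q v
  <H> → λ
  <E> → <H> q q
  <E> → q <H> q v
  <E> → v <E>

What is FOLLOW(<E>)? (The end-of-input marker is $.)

FIRST(<S>): from <S>→q <E> we get {q}; from <S>→<H> <B> v we get {q, v}; from <S>→v we get {v}. So FIRST(<S>) = {q, v}.
FIRST(<B>): from <B>→<E> q we get {q, v}; from <B>→λ we get {λ}. So FIRST(<B>) = {λ, q, v}.
FIRST(<H>): from <H>→<E> v q <S> we get {q, v}; from <H>→q v q v we get {q}; from <H>→λ we get {λ}. So FIRST(<H>) = {λ, q, v}.
FIRST(<E>): from <E>→<H> q q we get {q, v}; from <E>→q <H> q v we get {q}; from <E>→v <E> we get {v}. So FIRST(<E>) = {q, v}.
FOLLOW(<S>) includes $ since <S> is the start symbol.
FOLLOW(<B>): in <S>→<H> <B> v, <B> is followed by v with FIRST {v}. Thus FOLLOW(<B>) = {v}.
FOLLOW(<H>): in <S>→<H> <B> v, <H> is followed by <B> v with FIRST {q, v}; in <E>→<H> q q, <H> is followed by q q with FIRST {q}; in <E>→q <H> q v, <H> is followed by q v with FIRST {q}. Thus FOLLOW(<H>) = {q, v}.
FOLLOW(<S>): in <H>→<E> v q <S>, the suffix after <S> is empty, so FOLLOW(<S>) ⊇ FOLLOW(<H>) = {q, v}. Thus FOLLOW(<S>) = {$, q, v}.
FOLLOW(<E>): in <S>→q <E>, the suffix after <E> is empty, so FOLLOW(<E>) ⊇ FOLLOW(<S>) = {$, q, v}; in <B>→<E> q, <E> is followed by q with FIRST {q}; in <H>→<E> v q <S>, <E> is followed by v q <S> with FIRST {v}; in <E>→v <E>, the suffix after <E> is empty (adds nothing new). Thus FOLLOW(<E>) = {$, q, v}.

{$, q, v}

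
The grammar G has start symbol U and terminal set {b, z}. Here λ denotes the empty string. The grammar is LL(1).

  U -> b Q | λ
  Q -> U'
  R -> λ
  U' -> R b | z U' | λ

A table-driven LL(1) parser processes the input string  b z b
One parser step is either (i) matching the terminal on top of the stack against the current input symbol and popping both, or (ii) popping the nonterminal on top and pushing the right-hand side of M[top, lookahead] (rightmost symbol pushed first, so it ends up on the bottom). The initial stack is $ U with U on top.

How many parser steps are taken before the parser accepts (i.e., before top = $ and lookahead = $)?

8

     Stack   Input    Action
  1  $ U     b z b $  expand U -> b Q
  2  $ Q b   b z b $  match b
  3  $ Q     z b $    expand Q -> U'
  4  $ U'    z b $    expand U' -> z U'
  5  $ U' z  z b $    match z
  6  $ U'    b $      expand U' -> R b
  7  $ b R   b $      expand R -> λ
  8  $ b     b $      match b
Accept reached after 8 steps.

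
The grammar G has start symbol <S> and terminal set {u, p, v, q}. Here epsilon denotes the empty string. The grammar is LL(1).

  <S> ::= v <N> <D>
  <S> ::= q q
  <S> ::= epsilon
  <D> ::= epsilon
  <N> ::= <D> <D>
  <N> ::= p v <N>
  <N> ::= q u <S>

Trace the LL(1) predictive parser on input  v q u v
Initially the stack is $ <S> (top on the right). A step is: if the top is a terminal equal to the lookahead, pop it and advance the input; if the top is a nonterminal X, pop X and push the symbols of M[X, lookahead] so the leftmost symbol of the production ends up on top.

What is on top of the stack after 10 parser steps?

      Stack              Input      Action
   1  $ <S>              v q u v $  expand <S> ::= v <N> <D>
   2  $ <D> <N> v        v q u v $  match v
   3  $ <D> <N>          q u v $    expand <N> ::= q u <S>
   4  $ <D> <S> u q      q u v $    match q
   5  $ <D> <S> u        u v $      match u
   6  $ <D> <S>          v $        expand <S> ::= v <N> <D>
   7  $ <D> <D> <N> v    v $        match v
   8  $ <D> <D> <N>      $          expand <N> ::= <D> <D>
   9  $ <D> <D> <D> <D>  $          expand <D> ::= epsilon
  10  $ <D> <D> <D>      $          expand <D> ::= epsilon
Stack after step 10: $ <D> <D> (top = <D>).

<D>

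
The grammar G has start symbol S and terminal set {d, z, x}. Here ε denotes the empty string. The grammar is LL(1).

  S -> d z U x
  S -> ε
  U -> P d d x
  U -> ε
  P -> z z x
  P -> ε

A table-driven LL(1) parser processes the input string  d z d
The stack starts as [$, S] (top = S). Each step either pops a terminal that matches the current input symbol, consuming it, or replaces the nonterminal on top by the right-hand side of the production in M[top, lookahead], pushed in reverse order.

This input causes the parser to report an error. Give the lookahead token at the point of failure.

     Stack        Input    Action
  1  $ S          d z d $  expand S -> d z U x
  2  $ x U z d    d z d $  match d
  3  $ x U z      z d $    match z
  4  $ x U        d $      expand U -> P d d x
  5  $ x x d d P  d $      expand P -> ε
  6  $ x x d d    d $      match d
  7  $ x x d      $        error: top is terminal d but lookahead is $

$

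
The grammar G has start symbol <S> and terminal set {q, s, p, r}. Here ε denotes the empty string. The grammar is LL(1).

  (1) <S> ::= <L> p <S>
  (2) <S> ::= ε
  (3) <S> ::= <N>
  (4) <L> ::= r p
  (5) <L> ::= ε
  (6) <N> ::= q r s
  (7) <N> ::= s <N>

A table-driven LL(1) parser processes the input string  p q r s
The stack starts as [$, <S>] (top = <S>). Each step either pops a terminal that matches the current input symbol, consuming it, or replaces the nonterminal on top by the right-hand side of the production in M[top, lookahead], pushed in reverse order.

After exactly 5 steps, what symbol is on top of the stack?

q

     Stack        Input      Action
  1  $ <S>        p q r s $  expand <S> ::= <L> p <S>
  2  $ <S> p <L>  p q r s $  expand <L> ::= ε
  3  $ <S> p      p q r s $  match p
  4  $ <S>        q r s $    expand <S> ::= <N>
  5  $ <N>        q r s $    expand <N> ::= q r s
Stack after step 5: $ s r q (top = q).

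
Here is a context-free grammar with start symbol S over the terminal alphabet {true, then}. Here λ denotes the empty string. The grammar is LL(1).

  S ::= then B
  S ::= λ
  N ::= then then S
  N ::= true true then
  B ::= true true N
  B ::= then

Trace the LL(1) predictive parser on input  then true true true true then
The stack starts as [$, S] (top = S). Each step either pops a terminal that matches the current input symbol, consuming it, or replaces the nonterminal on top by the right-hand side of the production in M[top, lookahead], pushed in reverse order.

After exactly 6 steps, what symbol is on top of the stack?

step 1: stack=$ S  input=then true true true true then $  — expand S ::= then B
step 2: stack=$ B then  input=then true true true true then $  — match then
step 3: stack=$ B  input=true true true true then $  — expand B ::= true true N
step 4: stack=$ N true true  input=true true true true then $  — match true
step 5: stack=$ N true  input=true true true then $  — match true
step 6: stack=$ N  input=true true then $  — expand N ::= true true then
Stack after step 6: $ then true true (top = true).

true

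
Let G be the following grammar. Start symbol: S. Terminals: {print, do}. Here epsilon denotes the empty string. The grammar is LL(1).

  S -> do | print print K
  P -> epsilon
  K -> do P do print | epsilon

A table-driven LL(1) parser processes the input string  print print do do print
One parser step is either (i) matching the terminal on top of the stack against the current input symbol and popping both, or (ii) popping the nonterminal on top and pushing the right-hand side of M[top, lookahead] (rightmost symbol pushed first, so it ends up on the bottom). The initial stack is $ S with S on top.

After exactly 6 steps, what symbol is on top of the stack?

do

step 1: stack=$ S  input=print print do do print $  — expand S -> print print K
step 2: stack=$ K print print  input=print print do do print $  — match print
step 3: stack=$ K print  input=print do do print $  — match print
step 4: stack=$ K  input=do do print $  — expand K -> do P do print
step 5: stack=$ print do P do  input=do do print $  — match do
step 6: stack=$ print do P  input=do print $  — expand P -> epsilon
Stack after step 6: $ print do (top = do).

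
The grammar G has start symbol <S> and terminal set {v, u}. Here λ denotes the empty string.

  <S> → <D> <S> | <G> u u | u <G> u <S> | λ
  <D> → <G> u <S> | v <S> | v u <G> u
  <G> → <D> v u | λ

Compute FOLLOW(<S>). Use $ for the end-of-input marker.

{$, u, v}

FIRST(<S>) = {λ, u, v}  (via <D> <S>, <G> u u)
FIRST(<D>) = {u, v}  (via <G> u <S>)
FIRST(<G>) = {λ, u, v}  (via <D> v u)
FOLLOW(<S>) includes $ since <S> is the start symbol.
FOLLOW(<G>): in <S>→<G> u u, <G> is followed by u u with FIRST {u}; in <S>→u <G> u <S>, <G> is followed by u <S> with FIRST {u}; in <D>→<G> u <S>, <G> is followed by u <S> with FIRST {u}; in <D>→v u <G> u, <G> is followed by u with FIRST {u}. Thus FOLLOW(<G>) = {u}.
FOLLOW(<S>): in <S>→<D> <S>, the suffix after <S> is empty (adds nothing new); in <S>→u <G> u <S>, the suffix after <S> is empty (adds nothing new); in <D>→<G> u <S>, the suffix after <S> is empty, so FOLLOW(<S>) ⊇ FOLLOW(<D>) = {$, u, v}; in <D>→v <S>, the suffix after <S> is empty, so FOLLOW(<S>) ⊇ FOLLOW(<D>) = {$, u, v}. Thus FOLLOW(<S>) = {$, u, v}.
FOLLOW(<D>): in <S>→<D> <S>, <D> is followed by <S> with FIRST {λ, u, v}; in <S>→<D> <S>, the suffix after <D> is nullable, so FOLLOW(<D>) ⊇ FOLLOW(<S>) = {$, u, v}; in <G>→<D> v u, <D> is followed by v u with FIRST {v}. Thus FOLLOW(<D>) = {$, u, v}.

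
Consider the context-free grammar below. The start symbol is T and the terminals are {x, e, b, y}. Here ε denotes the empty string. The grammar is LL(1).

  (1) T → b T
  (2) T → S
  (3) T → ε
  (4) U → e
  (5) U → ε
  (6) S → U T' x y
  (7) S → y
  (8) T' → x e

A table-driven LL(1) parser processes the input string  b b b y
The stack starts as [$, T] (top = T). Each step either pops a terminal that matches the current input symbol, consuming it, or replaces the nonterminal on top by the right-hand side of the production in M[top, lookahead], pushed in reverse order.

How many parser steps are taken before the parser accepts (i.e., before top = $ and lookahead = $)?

9

     Stack  Input      Action
  1  $ T    b b b y $  expand T → b T
  2  $ T b  b b b y $  match b
  3  $ T    b b y $    expand T → b T
  4  $ T b  b b y $    match b
  5  $ T    b y $      expand T → b T
  6  $ T b  b y $      match b
  7  $ T    y $        expand T → S
  8  $ S    y $        expand S → y
  9  $ y    y $        match y
Accept reached after 9 steps.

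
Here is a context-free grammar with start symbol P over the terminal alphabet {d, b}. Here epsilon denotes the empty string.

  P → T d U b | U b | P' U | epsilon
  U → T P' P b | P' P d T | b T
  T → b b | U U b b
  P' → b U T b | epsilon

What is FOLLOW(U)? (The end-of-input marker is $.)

{$, b, d}

FIRST(P') = {epsilon, b}
FIRST(P) = {epsilon, b, d}  (via T d U b, U b, P' U)
FIRST(U) = {b, d}  (via T P' P b, P' P d T)
FIRST(T) = {b, d}  (via U U b b)
FOLLOW(P) includes $ since P is the start symbol.
FOLLOW(P): in U→T P' P b, P is followed by b with FIRST {b}; in U→P' P d T, P is followed by d T with FIRST {d}. Thus FOLLOW(P) = {$, b, d}.
FOLLOW(U): in P→T d U b, U is followed by b with FIRST {b}; in P→U b, U is followed by b with FIRST {b}; in P→P' U, the suffix after U is empty, so FOLLOW(U) ⊇ FOLLOW(P) = {$, b, d}; in T→U U b b (occurrence 1), U is followed by U b b with FIRST {b, d}; in T→U U b b (occurrence 2), U is followed by b b with FIRST {b}; in P'→b U T b, U is followed by T b with FIRST {b, d}. Thus FOLLOW(U) = {$, b, d}.
FOLLOW(T): in P→T d U b, T is followed by d U b with FIRST {d}; in U→T P' P b, T is followed by P' P b with FIRST {b, d}; in U→P' P d T, the suffix after T is empty, so FOLLOW(T) ⊇ FOLLOW(U) = {$, b, d}; in U→b T, the suffix after T is empty, so FOLLOW(T) ⊇ FOLLOW(U) = {$, b, d}; in P'→b U T b, T is followed by b with FIRST {b}. Thus FOLLOW(T) = {$, b, d}.
FOLLOW(P'): in P→P' U, P' is followed by U with FIRST {b, d}; in U→T P' P b, P' is followed by P b with FIRST {b, d}; in U→P' P d T, P' is followed by P d T with FIRST {b, d}. Thus FOLLOW(P') = {b, d}.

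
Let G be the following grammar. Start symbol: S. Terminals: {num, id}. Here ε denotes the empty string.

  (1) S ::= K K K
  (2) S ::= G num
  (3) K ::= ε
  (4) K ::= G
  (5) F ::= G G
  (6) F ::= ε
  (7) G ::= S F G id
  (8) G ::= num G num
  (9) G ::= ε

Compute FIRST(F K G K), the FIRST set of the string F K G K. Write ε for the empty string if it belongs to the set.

FIRST(S): from S::=K K K we get {ε, id, num}; from S::=G num we get {id, num}. So FIRST(S) = {ε, id, num}.
FIRST(K): from K::=ε we get {ε}; from K::=G we get {ε, id, num}. So FIRST(K) = {ε, id, num}.
FIRST(F): from F::=G G we get {ε, id, num}; from F::=ε we get {ε}. So FIRST(F) = {ε, id, num}.
FIRST(G): from G::=S F G id we get {id, num}; from G::=num G num we get {num}; from G::=ε we get {ε}. So FIRST(G) = {ε, id, num}.
FIRST(F K G K): take FIRST of each symbol in turn, carrying on past any symbol whose FIRST contains ε; result {ε, id, num}.

{ε, id, num}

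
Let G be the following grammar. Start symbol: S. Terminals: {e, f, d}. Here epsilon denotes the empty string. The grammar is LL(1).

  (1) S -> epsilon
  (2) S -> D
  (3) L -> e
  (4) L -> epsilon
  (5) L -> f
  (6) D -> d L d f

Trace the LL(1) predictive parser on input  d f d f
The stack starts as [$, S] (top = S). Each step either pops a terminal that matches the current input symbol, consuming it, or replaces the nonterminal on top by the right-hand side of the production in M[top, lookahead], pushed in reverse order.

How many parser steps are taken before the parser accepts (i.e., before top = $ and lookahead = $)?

     Stack      Input      Action
  1  $ S        d f d f $  expand S -> D
  2  $ D        d f d f $  expand D -> d L d f
  3  $ f d L d  d f d f $  match d
  4  $ f d L    f d f $    expand L -> f
  5  $ f d f    f d f $    match f
  6  $ f d      d f $      match d
  7  $ f        f $        match f
Accept reached after 7 steps.

7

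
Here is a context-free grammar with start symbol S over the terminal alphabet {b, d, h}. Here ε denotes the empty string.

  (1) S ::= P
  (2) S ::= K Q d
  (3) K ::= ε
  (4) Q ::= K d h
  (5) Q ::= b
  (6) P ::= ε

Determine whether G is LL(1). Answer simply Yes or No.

Yes

FIRST(S) = {ε, b, d}
FIRST(K) = {ε}
FIRST(Q) = {b, d}
FIRST(P) = {ε}
FOLLOW(S) = {$}
FOLLOW(K) = {b, d}
FOLLOW(Q) = {d}
FOLLOW(P) = {$}
Each cell of M receives at most one production.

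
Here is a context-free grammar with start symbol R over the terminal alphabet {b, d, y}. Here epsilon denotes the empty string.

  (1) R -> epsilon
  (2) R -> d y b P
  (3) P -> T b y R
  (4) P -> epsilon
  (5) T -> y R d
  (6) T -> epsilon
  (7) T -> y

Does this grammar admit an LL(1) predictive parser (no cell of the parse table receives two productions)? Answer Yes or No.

No

FIRST(R) = {epsilon, d}
FIRST(P) = {epsilon, b, y}
FIRST(T) = {epsilon, y}
FOLLOW(R) = {$, d}
FOLLOW(P) = {$, d}
FOLLOW(T) = {b}
Cell M[R, d] receives both R -> epsilon and R -> d y b P — the grammar is not LL(1).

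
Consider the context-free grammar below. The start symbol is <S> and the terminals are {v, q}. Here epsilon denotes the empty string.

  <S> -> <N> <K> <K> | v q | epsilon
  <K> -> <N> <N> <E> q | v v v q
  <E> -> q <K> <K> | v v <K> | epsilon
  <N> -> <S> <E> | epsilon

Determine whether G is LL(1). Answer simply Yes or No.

FIRST(<S>) = {epsilon, q, v}
FIRST(<K>) = {q, v}
FIRST(<E>) = {epsilon, q, v}
FIRST(<N>) = {epsilon, q, v}
FOLLOW(<S>) = {$, q, v}
FOLLOW(<K>) = {$, q, v}
FOLLOW(<E>) = {q, v}
FOLLOW(<N>) = {q, v}
Cell M[<E>, q] receives both <E> -> q <K> <K> and <E> -> epsilon — the grammar is not LL(1).

No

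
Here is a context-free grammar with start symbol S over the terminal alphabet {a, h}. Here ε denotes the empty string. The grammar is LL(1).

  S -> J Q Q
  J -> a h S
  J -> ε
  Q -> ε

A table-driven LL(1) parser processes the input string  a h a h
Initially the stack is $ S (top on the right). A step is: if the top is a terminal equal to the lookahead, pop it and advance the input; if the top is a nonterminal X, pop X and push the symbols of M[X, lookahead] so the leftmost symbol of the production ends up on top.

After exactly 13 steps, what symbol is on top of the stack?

step 1: stack=$ S  input=a h a h $  — expand S -> J Q Q
step 2: stack=$ Q Q J  input=a h a h $  — expand J -> a h S
step 3: stack=$ Q Q S h a  input=a h a h $  — match a
step 4: stack=$ Q Q S h  input=h a h $  — match h
step 5: stack=$ Q Q S  input=a h $  — expand S -> J Q Q
step 6: stack=$ Q Q Q Q J  input=a h $  — expand J -> a h S
step 7: stack=$ Q Q Q Q S h a  input=a h $  — match a
step 8: stack=$ Q Q Q Q S h  input=h $  — match h
step 9: stack=$ Q Q Q Q S  input=$  — expand S -> J Q Q
step 10: stack=$ Q Q Q Q Q Q J  input=$  — expand J -> ε
step 11: stack=$ Q Q Q Q Q Q  input=$  — expand Q -> ε
step 12: stack=$ Q Q Q Q Q  input=$  — expand Q -> ε
step 13: stack=$ Q Q Q Q  input=$  — expand Q -> ε
Stack after step 13: $ Q Q Q (top = Q).

Q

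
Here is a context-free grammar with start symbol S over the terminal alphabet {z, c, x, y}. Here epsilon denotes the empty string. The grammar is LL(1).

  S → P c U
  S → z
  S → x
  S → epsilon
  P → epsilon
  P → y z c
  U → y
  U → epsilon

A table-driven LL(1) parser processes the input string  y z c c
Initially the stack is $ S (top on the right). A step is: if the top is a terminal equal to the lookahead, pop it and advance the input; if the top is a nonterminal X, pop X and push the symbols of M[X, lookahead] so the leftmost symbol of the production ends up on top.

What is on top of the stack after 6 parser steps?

U

step 1: stack=$ S  input=y z c c $  — expand S → P c U
step 2: stack=$ U c P  input=y z c c $  — expand P → y z c
step 3: stack=$ U c c z y  input=y z c c $  — match y
step 4: stack=$ U c c z  input=z c c $  — match z
step 5: stack=$ U c c  input=c c $  — match c
step 6: stack=$ U c  input=c $  — match c
Stack after step 6: $ U (top = U).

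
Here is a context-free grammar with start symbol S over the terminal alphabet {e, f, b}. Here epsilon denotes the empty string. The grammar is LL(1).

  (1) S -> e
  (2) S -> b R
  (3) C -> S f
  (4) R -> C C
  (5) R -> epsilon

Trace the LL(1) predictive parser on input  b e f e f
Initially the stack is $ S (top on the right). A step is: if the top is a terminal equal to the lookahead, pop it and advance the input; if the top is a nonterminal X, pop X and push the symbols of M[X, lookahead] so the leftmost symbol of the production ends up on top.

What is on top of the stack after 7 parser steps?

C

step 1: stack=$ S  input=b e f e f $  — expand S -> b R
step 2: stack=$ R b  input=b e f e f $  — match b
step 3: stack=$ R  input=e f e f $  — expand R -> C C
step 4: stack=$ C C  input=e f e f $  — expand C -> S f
step 5: stack=$ C f S  input=e f e f $  — expand S -> e
step 6: stack=$ C f e  input=e f e f $  — match e
step 7: stack=$ C f  input=f e f $  — match f
Stack after step 7: $ C (top = C).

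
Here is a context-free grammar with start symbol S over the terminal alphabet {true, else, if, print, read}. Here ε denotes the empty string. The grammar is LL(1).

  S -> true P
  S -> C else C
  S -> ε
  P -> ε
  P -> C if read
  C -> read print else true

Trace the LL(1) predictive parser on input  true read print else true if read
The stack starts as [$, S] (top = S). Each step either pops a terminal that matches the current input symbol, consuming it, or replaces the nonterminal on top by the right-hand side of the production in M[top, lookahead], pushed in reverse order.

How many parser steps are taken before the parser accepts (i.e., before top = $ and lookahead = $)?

step 1: stack=$ S  input=true read print else true if read $  — expand S -> true P
step 2: stack=$ P true  input=true read print else true if read $  — match true
step 3: stack=$ P  input=read print else true if read $  — expand P -> C if read
step 4: stack=$ read if C  input=read print else true if read $  — expand C -> read print else true
step 5: stack=$ read if true else print read  input=read print else true if read $  — match read
step 6: stack=$ read if true else print  input=print else true if read $  — match print
step 7: stack=$ read if true else  input=else true if read $  — match else
step 8: stack=$ read if true  input=true if read $  — match true
step 9: stack=$ read if  input=if read $  — match if
step 10: stack=$ read  input=read $  — match read
Accept reached after 10 steps.

10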